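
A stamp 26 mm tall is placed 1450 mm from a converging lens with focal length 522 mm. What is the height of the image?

1/d_i = 1/f − 1/d_o = 1/(522.0) − 1/(1450) = 0.001226, so d_i = 815.6 mm.
m = −d_i/d_o = -0.5625.
|h_i| = |m|·h_o = 0.5625 × 26 = 14.6 mm. The image is real, inverted and reduced, on the far side of the lens.

14.6 mm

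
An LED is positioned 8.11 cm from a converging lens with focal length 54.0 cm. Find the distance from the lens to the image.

9.54 cm

Lens equation: 1/q = 1/f − 1/p = 1/(54.00) − 1/(8.11) = 0.01852 − 0.1233 = -0.1048, so q = -9.54 cm.
The image is virtual, upright and enlarged, on the same side as the object.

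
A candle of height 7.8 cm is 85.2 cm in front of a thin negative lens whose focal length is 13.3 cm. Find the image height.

1.05 cm

For a negative lens, f = -13.3 cm.
1/d_i = 1/f − 1/d_o = 1/(-13.30) − 1/(85.2) = -0.08693, so d_i = -11.50 cm.
m = −d_i/d_o = +0.1350.
|h_i| = |m|·h_o = 0.1350 × 7.8 = 1.05 cm. The image is virtual, upright and reduced, on the same side as the object.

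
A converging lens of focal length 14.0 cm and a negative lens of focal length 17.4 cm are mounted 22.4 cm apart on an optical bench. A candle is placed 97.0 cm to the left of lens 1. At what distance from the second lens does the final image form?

Lens 1: 1/d_i1 = 1/f₁ − 1/d_o1 = 1/(14.0) − 1/(97.0) = 0.06112, so d_i1 = 16.36 cm.
The intermediate image is 16.36 cm to the right of lens 1, which is 22.4 − (16.36) = 6.040 cm to the left of lens 2, so d_o2 = +6.040 cm.
Lens 2 is diverging, so f₂ = −17.4 cm.
Lens 2: 1/d_i2 = 1/f₂ − 1/d_o2 = 1/(-17.4) − 1/(6.040) = -0.2230, so d_i2 = -4.48 cm.
The final image is virtual, 4.48 cm to the left of lens 2 (overall magnification ≈ -0.13).

4.48 cm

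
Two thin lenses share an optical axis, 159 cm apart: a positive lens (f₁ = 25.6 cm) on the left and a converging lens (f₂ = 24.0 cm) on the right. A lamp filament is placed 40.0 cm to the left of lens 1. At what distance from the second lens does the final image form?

Lens 1: 1/d_i1 = 1/f₁ − 1/d_o1 = 1/(25.6) − 1/(40.0) = 0.01406, so d_i1 = 71.11 cm.
The intermediate image is 71.11 cm to the right of lens 1, which is 159 − (71.11) = 87.89 cm to the left of lens 2, so d_o2 = +87.89 cm.
Lens 2: 1/d_i2 = 1/f₂ − 1/d_o2 = 1/(24.0) − 1/(87.89) = 0.03029, so d_i2 = 33.0 cm.
The final image is real, 33.0 cm to the right of lens 2 (overall magnification ≈ 0.67).

33.0 cm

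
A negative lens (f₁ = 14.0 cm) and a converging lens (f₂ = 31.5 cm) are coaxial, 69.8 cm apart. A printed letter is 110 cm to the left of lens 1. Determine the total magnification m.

m = -0.0701

f₁ = −14.0 cm (diverging).
Lens 1: 1/d_i1 = 1/(-14.0) − 1/(110) = -0.08052, so d_i1 = -12.42 cm; m₁ = −d_i1/d_o1 = +0.1129.
d_o2 = 69.8 − (-12.42) = 82.22 cm.
Lens 2: 1/d_i2 = 1/(31.5) − 1/(82.22) = 0.01958, so d_i2 = 51.06 cm; m₂ = −d_i2/d_o2 = -0.6211.
m = m₁·m₂ = (+0.1129)(-0.6211) = -0.0701.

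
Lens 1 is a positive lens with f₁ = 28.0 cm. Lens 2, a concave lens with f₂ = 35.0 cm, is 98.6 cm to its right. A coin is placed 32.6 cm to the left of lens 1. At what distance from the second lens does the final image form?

53.9 cm

Lens 1: 1/d_i1 = 1/f₁ − 1/d_o1 = 1/(28.0) − 1/(32.6) = 0.005039, so d_i1 = 198.4 cm.
The intermediate image is 198.4 cm to the right of lens 1, which lies 99.80 cm to the right of lens 2 — a virtual object — so d_o2 = −99.80 cm.
Lens 2 is diverging, so f₂ = −35.0 cm.
Lens 2: 1/d_i2 = 1/f₂ − 1/d_o2 = 1/(-35.0) − 1/(-99.80) = -0.01855, so d_i2 = -53.9 cm.
The final image is virtual, 53.9 cm to the left of lens 2 (overall magnification ≈ 3.3).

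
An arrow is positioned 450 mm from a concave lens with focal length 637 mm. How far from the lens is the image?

For a concave lens, f = -637 mm.
Thin-lens equation: 1/q = 1/f − 1/p = 1/(-637.0) − 1/(450) = -0.001570 − 0.002222 = -0.003792, so q = -264 mm.
The image is virtual, upright and reduced, on the same side as the object.

264 mm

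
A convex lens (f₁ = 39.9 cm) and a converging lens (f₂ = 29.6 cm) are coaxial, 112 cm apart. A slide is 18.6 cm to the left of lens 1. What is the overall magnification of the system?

m = -0.473

Lens 1: 1/d_i1 = 1/(39.9) − 1/(18.6) = -0.02870, so d_i1 = -34.84 cm; m₁ = −d_i1/d_o1 = +1.873.
d_o2 = 112 − (-34.84) = 146.8 cm.
Lens 2: 1/d_i2 = 1/(29.6) − 1/(146.8) = 0.02697, so d_i2 = 37.08 cm; m₂ = −d_i2/d_o2 = -0.2526.
m = m₁·m₂ = (+1.873)(-0.2526) = -0.473.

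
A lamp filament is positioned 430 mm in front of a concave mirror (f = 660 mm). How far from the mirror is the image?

1230 mm

Mirror equation: 1/q = 1/f − 1/p = 1/(660.0) − 1/(430) = 0.001515 − 0.002326 = -0.0008104, so q = -1230 mm.
The image is virtual, upright and enlarged, behind the mirror.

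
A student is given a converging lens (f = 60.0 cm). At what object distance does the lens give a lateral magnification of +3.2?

41.2 cm

m = −d_i/d_o ⇒ d_i = −m·d_o.
1/f = 1/d_o + 1/d_i = 1/d_o − 1/(m·d_o) = (1 − 1/m)/d_o, so d_o = f(1 − 1/m) = (60.00)(1 − 1/(+3.2)) = 41.2 cm.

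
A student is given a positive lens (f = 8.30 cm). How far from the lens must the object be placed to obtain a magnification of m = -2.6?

11.5 cm

m = −d_i/d_o ⇒ d_i = −m·d_o.
1/f = 1/d_o + 1/d_i = 1/d_o − 1/(m·d_o) = (1 − 1/m)/d_o, so d_o = f(1 − 1/m) = (8.300)(1 − 1/(-2.6)) = 11.5 cm.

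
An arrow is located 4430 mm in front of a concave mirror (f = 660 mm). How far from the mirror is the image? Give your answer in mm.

776 mm

Mirror equation: 1/d_i = 1/f − 1/d_o = 1/(660.0) − 1/(4430) = 0.001515 − 0.0002257 = 0.001289, so d_i = 776 mm.
The image is real, inverted and reduced, in front of the mirror.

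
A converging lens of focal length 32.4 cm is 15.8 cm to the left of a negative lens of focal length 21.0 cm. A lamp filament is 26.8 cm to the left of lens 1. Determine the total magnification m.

m = +0.633

Lens 1: 1/d_i1 = 1/(32.4) − 1/(26.8) = -0.006449, so d_i1 = -155.1 cm; m₁ = −d_i1/d_o1 = +5.787.
d_o2 = 15.8 − (-155.1) = 170.9 cm.
f₂ = −21.0 cm (diverging).
Lens 2: 1/d_i2 = 1/(-21.0) − 1/(170.9) = -0.05347, so d_i2 = -18.70 cm; m₂ = −d_i2/d_o2 = +0.1094.
m = m₁·m₂ = (+5.787)(+0.1094) = +0.633.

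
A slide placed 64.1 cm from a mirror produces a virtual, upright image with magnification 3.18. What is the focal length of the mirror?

m = −d_i/d_o ⇒ d_i = −m·d_o = −(+3.18)·(64.1) = -203.8 cm.
1/f = 1/d_o + 1/d_i = 1/(64.1) + 1/(-203.8) = 0.01069, so f = 93.5 cm.
Since f is positive, the mirror is concave.

f = 93.5 cm (concave)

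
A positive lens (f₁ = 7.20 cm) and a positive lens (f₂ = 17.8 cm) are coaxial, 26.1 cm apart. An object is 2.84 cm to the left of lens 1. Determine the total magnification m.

Lens 1: 1/d_i1 = 1/(7.20) − 1/(2.84) = -0.2132, so d_i1 = -4.690 cm; m₁ = −d_i1/d_o1 = +1.651.
d_o2 = 26.1 − (-4.690) = 30.79 cm.
Lens 2: 1/d_i2 = 1/(17.8) − 1/(30.79) = 0.02370, so d_i2 = 42.19 cm; m₂ = −d_i2/d_o2 = -1.370.
m = m₁·m₂ = (+1.651)(-1.370) = -2.26.

m = -2.26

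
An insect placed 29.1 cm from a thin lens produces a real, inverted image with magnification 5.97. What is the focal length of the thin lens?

m = −d_i/d_o ⇒ d_i = −m·d_o = −(-5.97)·(29.1) = 173.7 cm.
1/f = 1/d_o + 1/d_i = 1/(29.1) + 1/(173.7) = 0.04012, so f = 24.9 cm.
Since f is positive, the thin lens is converging.

f = 24.9 cm (converging)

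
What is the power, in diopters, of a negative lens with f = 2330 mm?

For a negative lens, f = −2330 mm.
f = -233 cm = -2.33 m.
P = 1/f = 1/(-2.33 m) = -0.429 D.

P = -0.429 D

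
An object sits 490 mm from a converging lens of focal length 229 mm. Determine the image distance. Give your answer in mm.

430 mm

Thin-lens equation: 1/q = 1/f − 1/p = 1/(229.0) − 1/(490) = 0.004367 − 0.002041 = 0.002326, so q = 430 mm.
The image is real, inverted and reduced, on the far side of the lens.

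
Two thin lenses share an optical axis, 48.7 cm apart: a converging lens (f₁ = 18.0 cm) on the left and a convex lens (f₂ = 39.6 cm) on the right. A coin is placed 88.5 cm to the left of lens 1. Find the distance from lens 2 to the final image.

76.6 cm

Lens 1: 1/d_i1 = 1/f₁ − 1/d_o1 = 1/(18.0) − 1/(88.5) = 0.04426, so d_i1 = 22.60 cm.
The intermediate image is 22.60 cm to the right of lens 1, which is 48.7 − (22.60) = 26.10 cm to the left of lens 2, so d_o2 = +26.10 cm.
Lens 2: 1/d_i2 = 1/f₂ − 1/d_o2 = 1/(39.6) − 1/(26.10) = -0.01306, so d_i2 = -76.6 cm.
The final image is virtual, 76.6 cm to the left of lens 2 (overall magnification ≈ -0.75).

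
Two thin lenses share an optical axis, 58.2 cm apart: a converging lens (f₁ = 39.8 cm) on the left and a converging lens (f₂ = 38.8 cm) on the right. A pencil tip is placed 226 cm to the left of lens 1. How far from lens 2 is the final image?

Lens 1: 1/d_i1 = 1/f₁ − 1/d_o1 = 1/(39.8) − 1/(226) = 0.02070, so d_i1 = 48.31 cm.
The intermediate image is 48.31 cm to the right of lens 1, which is 58.2 − (48.31) = 9.890 cm to the left of lens 2, so d_o2 = +9.890 cm.
Lens 2: 1/d_i2 = 1/f₂ − 1/d_o2 = 1/(38.8) − 1/(9.890) = -0.07534, so d_i2 = -13.3 cm.
The final image is virtual, 13.3 cm to the left of lens 2 (overall magnification ≈ -0.29).

13.3 cm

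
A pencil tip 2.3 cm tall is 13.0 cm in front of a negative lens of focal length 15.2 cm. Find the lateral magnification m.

For a negative lens, f = -15.2 cm.
1/d_i = 1/f − 1/d_o = 1/(-15.20) − 1/(13.0) = -0.1427, so d_i = -7.007 cm.
m = −d_i/d_o = −(-7.007)/(13.0) = +0.539.
The image is virtual, upright and reduced, on the same side as the object.

m = +0.539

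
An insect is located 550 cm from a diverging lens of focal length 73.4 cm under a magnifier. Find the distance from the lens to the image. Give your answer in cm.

For a diverging lens, f = -73.4 cm.
Lens equation: 1/v = 1/f − 1/u = 1/(-73.40) − 1/(550) = -0.01362 − 0.001818 = -0.01544, so v = -64.8 cm.
The image is virtual, upright and reduced, on the same side as the object.

64.8 cm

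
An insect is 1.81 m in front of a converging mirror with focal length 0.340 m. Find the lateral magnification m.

m = -0.231

1/d_i = 1/f − 1/d_o = 1/(0.3400) − 1/(1.81) = 2.389, so d_i = 0.4186 m.
m = −d_i/d_o = −(0.4186)/(1.81) = -0.231.
The image is real, inverted and reduced, in front of the mirror.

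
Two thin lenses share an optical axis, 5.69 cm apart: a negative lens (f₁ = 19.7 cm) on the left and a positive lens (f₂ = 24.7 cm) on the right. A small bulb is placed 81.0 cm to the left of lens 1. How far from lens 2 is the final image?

168 cm

Lens 1 is diverging, so f₁ = −19.7 cm.
Lens 1: 1/d_i1 = 1/f₁ − 1/d_o1 = 1/(-19.7) − 1/(81.0) = -0.06311, so d_i1 = -15.85 cm.
The intermediate image is 15.85 cm to the left of lens 1 (virtual), which is 5.69 − (-15.85) = 21.54 cm to the left of lens 2, so d_o2 = +21.54 cm.
Lens 2: 1/d_i2 = 1/f₂ − 1/d_o2 = 1/(24.7) − 1/(21.54) = -0.005939, so d_i2 = -168 cm.
The final image is virtual, 168 cm to the left of lens 2 (overall magnification ≈ 1.5).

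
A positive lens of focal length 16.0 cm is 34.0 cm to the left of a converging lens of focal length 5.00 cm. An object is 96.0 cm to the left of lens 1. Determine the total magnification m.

m = +0.102

Lens 1: 1/d_i1 = 1/(16.0) − 1/(96.0) = 0.05208, so d_i1 = 19.20 cm; m₁ = −d_i1/d_o1 = -0.2000.
d_o2 = 34.0 − (19.20) = 14.80 cm.
Lens 2: 1/d_i2 = 1/(5.00) − 1/(14.80) = 0.1324, so d_i2 = 7.551 cm; m₂ = −d_i2/d_o2 = -0.5102.
m = m₁·m₂ = (-0.2000)(-0.5102) = +0.102.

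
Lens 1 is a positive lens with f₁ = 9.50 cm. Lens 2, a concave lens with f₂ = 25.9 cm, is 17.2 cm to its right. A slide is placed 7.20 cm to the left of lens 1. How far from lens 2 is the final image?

16.7 cm

Lens 1: 1/d_i1 = 1/f₁ − 1/d_o1 = 1/(9.50) − 1/(7.20) = -0.03363, so d_i1 = -29.74 cm.
The intermediate image is 29.74 cm to the left of lens 1 (virtual), which is 17.2 − (-29.74) = 46.94 cm to the left of lens 2, so d_o2 = +46.94 cm.
Lens 2 is diverging, so f₂ = −25.9 cm.
Lens 2: 1/d_i2 = 1/f₂ − 1/d_o2 = 1/(-25.9) − 1/(46.94) = -0.05991, so d_i2 = -16.7 cm.
The final image is virtual, 16.7 cm to the left of lens 2 (overall magnification ≈ 1.5).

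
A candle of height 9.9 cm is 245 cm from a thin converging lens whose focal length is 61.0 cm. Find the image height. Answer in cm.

1/d_i = 1/f − 1/d_o = 1/(61.00) − 1/(245) = 0.01231, so d_i = 81.22 cm.
m = −d_i/d_o = -0.3315.
|h_i| = |m|·h_o = 0.3315 × 9.9 = 3.28 cm. The image is real, inverted and reduced, on the far side of the lens.

3.28 cm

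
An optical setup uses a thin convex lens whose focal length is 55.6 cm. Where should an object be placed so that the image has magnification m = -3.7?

m = −d_i/d_o ⇒ d_i = −m·d_o.
1/f = 1/d_o + 1/d_i = 1/d_o − 1/(m·d_o) = (1 − 1/m)/d_o, so d_o = f(1 − 1/m) = (55.60)(1 − 1/(-3.7)) = 70.6 cm.

70.6 cm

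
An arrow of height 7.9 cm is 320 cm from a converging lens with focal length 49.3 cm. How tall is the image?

1.44 cm

1/d_i = 1/f − 1/d_o = 1/(49.30) − 1/(320) = 0.01716, so d_i = 58.28 cm.
m = −d_i/d_o = -0.1821.
|h_i| = |m|·h_o = 0.1821 × 7.9 = 1.44 cm. The image is real, inverted and reduced, on the far side of the lens.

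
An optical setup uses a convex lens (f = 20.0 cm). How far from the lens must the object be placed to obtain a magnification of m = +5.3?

m = −d_i/d_o ⇒ d_i = −m·d_o.
1/f = 1/d_o + 1/d_i = 1/d_o − 1/(m·d_o) = (1 − 1/m)/d_o, so d_o = f(1 − 1/m) = (20.00)(1 − 1/(+5.3)) = 16.2 cm.

16.2 cm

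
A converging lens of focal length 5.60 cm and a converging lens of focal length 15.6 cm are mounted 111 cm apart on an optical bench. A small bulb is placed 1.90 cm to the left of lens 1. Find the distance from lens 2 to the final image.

18.1 cm

Lens 1: 1/d_i1 = 1/f₁ − 1/d_o1 = 1/(5.60) − 1/(1.90) = -0.3477, so d_i1 = -2.876 cm.
The intermediate image is 2.876 cm to the left of lens 1 (virtual), which is 111 − (-2.876) = 113.9 cm to the left of lens 2, so d_o2 = +113.9 cm.
Lens 2: 1/d_i2 = 1/f₂ − 1/d_o2 = 1/(15.6) − 1/(113.9) = 0.05532, so d_i2 = 18.1 cm.
The final image is real, 18.1 cm to the right of lens 2 (overall magnification ≈ -0.24).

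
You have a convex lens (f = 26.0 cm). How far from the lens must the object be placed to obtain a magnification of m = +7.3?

m = −d_i/d_o ⇒ d_i = −m·d_o.
1/f = 1/d_o + 1/d_i = 1/d_o − 1/(m·d_o) = (1 − 1/m)/d_o, so d_o = f(1 − 1/m) = (26.00)(1 − 1/(+7.3)) = 22.4 cm.

22.4 cm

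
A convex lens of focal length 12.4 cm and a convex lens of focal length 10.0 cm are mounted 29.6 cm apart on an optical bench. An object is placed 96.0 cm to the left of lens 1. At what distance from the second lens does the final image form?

28.7 cm

Lens 1: 1/d_i1 = 1/f₁ − 1/d_o1 = 1/(12.4) − 1/(96.0) = 0.07023, so d_i1 = 14.24 cm.
The intermediate image is 14.24 cm to the right of lens 1, which is 29.6 − (14.24) = 15.36 cm to the left of lens 2, so d_o2 = +15.36 cm.
Lens 2: 1/d_i2 = 1/f₂ − 1/d_o2 = 1/(10.0) − 1/(15.36) = 0.03490, so d_i2 = 28.7 cm.
The final image is real, 28.7 cm to the right of lens 2 (overall magnification ≈ 0.28).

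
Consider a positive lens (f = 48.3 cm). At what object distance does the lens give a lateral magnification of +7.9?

m = −d_i/d_o ⇒ d_i = −m·d_o.
1/f = 1/d_o + 1/d_i = 1/d_o − 1/(m·d_o) = (1 − 1/m)/d_o, so d_o = f(1 − 1/m) = (48.30)(1 − 1/(+7.9)) = 42.2 cm.

42.2 cm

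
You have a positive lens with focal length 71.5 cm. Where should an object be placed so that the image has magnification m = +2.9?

m = −d_i/d_o ⇒ d_i = −m·d_o.
1/f = 1/d_o + 1/d_i = 1/d_o − 1/(m·d_o) = (1 − 1/m)/d_o, so d_o = f(1 − 1/m) = (71.50)(1 − 1/(+2.9)) = 46.8 cm.

46.8 cm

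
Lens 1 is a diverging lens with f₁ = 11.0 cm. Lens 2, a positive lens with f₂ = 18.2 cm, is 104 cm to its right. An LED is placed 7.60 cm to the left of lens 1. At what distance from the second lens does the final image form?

21.9 cm

Lens 1 is diverging, so f₁ = −11.0 cm.
Lens 1: 1/d_i1 = 1/f₁ − 1/d_o1 = 1/(-11.0) − 1/(7.60) = -0.2225, so d_i1 = -4.495 cm.
The intermediate image is 4.495 cm to the left of lens 1 (virtual), which is 104 − (-4.495) = 108.5 cm to the left of lens 2, so d_o2 = +108.5 cm.
Lens 2: 1/d_i2 = 1/f₂ − 1/d_o2 = 1/(18.2) − 1/(108.5) = 0.04573, so d_i2 = 21.9 cm.
The final image is real, 21.9 cm to the right of lens 2 (overall magnification ≈ -0.12).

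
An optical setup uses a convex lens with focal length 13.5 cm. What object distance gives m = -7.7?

m = −d_i/d_o ⇒ d_i = −m·d_o.
1/f = 1/d_o + 1/d_i = 1/d_o − 1/(m·d_o) = (1 − 1/m)/d_o, so d_o = f(1 − 1/m) = (13.50)(1 − 1/(-7.7)) = 15.3 cm.

15.3 cm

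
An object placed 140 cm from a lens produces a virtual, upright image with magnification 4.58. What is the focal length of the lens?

f = 179 cm (converging)

m = −d_i/d_o ⇒ d_i = −m·d_o = −(+4.58)·(140) = -641.2 cm.
1/f = 1/d_o + 1/d_i = 1/(140) + 1/(-641.2) = 0.005583, so f = 179 cm.
Since f is positive, the lens is converging.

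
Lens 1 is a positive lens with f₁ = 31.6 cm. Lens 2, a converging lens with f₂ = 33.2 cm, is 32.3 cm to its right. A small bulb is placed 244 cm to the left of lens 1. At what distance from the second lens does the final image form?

3.57 cm

Lens 1: 1/d_i1 = 1/f₁ − 1/d_o1 = 1/(31.6) − 1/(244) = 0.02755, so d_i1 = 36.30 cm.
The intermediate image is 36.30 cm to the right of lens 1, which lies 4.000 cm to the right of lens 2 — a virtual object — so d_o2 = −4.000 cm.
Lens 2: 1/d_i2 = 1/f₂ − 1/d_o2 = 1/(33.2) − 1/(-4.000) = 0.2801, so d_i2 = 3.57 cm.
The final image is real, 3.57 cm to the right of lens 2 (overall magnification ≈ -0.13).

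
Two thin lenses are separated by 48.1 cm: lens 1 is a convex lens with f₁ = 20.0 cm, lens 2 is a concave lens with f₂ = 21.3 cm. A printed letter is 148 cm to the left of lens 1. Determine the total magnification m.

Lens 1: 1/d_i1 = 1/(20.0) − 1/(148) = 0.04324, so d_i1 = 23.12 cm; m₁ = −d_i1/d_o1 = -0.1562.
d_o2 = 48.1 − (23.12) = 24.98 cm.
f₂ = −21.3 cm (diverging).
Lens 2: 1/d_i2 = 1/(-21.3) − 1/(24.98) = -0.08698, so d_i2 = -11.50 cm; m₂ = −d_i2/d_o2 = +0.4602.
m = m₁·m₂ = (-0.1562)(+0.4602) = -0.0719.

m = -0.0719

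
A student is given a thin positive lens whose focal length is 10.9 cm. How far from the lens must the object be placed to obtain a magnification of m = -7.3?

m = −d_i/d_o ⇒ d_i = −m·d_o.
1/f = 1/d_o + 1/d_i = 1/d_o − 1/(m·d_o) = (1 − 1/m)/d_o, so d_o = f(1 − 1/m) = (10.90)(1 − 1/(-7.3)) = 12.4 cm.

12.4 cm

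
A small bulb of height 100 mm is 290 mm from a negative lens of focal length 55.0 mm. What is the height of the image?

For a negative lens, f = -55.0 mm.
1/d_i = 1/f − 1/d_o = 1/(-55.00) − 1/(290) = -0.02163, so d_i = -46.23 mm.
m = −d_i/d_o = +0.1594.
|h_i| = |m|·h_o = 0.1594 × 100 = 15.9 mm. The image is virtual, upright and reduced, on the same side as the object.

15.9 mm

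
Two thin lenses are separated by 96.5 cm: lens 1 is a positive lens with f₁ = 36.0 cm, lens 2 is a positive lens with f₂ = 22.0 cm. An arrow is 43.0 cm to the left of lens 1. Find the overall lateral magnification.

m = -0.772

Lens 1: 1/d_i1 = 1/(36.0) − 1/(43.0) = 0.004522, so d_i1 = 221.1 cm; m₁ = −d_i1/d_o1 = -5.142.
d_o2 = 96.5 − (221.1) = -124.6 cm (virtual object).
Lens 2: 1/d_i2 = 1/(22.0) − 1/(-124.6) = 0.05348, so d_i2 = 18.70 cm; m₂ = −d_i2/d_o2 = +0.1501.
m = m₁·m₂ = (-5.142)(+0.1501) = -0.772.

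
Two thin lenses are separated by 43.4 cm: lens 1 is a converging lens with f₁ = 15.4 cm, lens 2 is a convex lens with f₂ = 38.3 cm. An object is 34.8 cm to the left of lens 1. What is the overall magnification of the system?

Lens 1: 1/d_i1 = 1/(15.4) − 1/(34.8) = 0.03620, so d_i1 = 27.62 cm; m₁ = −d_i1/d_o1 = -0.7937.
d_o2 = 43.4 − (27.62) = 15.78 cm.
Lens 2: 1/d_i2 = 1/(38.3) − 1/(15.78) = -0.03726, so d_i2 = -26.84 cm; m₂ = −d_i2/d_o2 = +1.701.
m = m₁·m₂ = (-0.7937)(+1.701) = -1.35.

m = -1.35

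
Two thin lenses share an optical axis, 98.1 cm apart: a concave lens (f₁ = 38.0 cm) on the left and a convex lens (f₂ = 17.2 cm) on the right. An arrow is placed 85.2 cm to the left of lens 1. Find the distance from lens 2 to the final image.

20.0 cm

Lens 1 is diverging, so f₁ = −38.0 cm.
Lens 1: 1/d_i1 = 1/f₁ − 1/d_o1 = 1/(-38.0) − 1/(85.2) = -0.03805, so d_i1 = -26.28 cm.
The intermediate image is 26.28 cm to the left of lens 1 (virtual), which is 98.1 − (-26.28) = 124.4 cm to the left of lens 2, so d_o2 = +124.4 cm.
Lens 2: 1/d_i2 = 1/f₂ − 1/d_o2 = 1/(17.2) − 1/(124.4) = 0.05010, so d_i2 = 20.0 cm.
The final image is real, 20.0 cm to the right of lens 2 (overall magnification ≈ -0.049).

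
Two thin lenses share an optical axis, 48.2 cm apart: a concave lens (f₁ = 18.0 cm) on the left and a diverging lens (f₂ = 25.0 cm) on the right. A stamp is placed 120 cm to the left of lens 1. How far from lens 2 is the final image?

Lens 1 is diverging, so f₁ = −18.0 cm.
Lens 1: 1/d_i1 = 1/f₁ − 1/d_o1 = 1/(-18.0) − 1/(120) = -0.06389, so d_i1 = -15.65 cm.
The intermediate image is 15.65 cm to the left of lens 1 (virtual), which is 48.2 − (-15.65) = 63.85 cm to the left of lens 2, so d_o2 = +63.85 cm.
Lens 2 is diverging, so f₂ = −25.0 cm.
Lens 2: 1/d_i2 = 1/f₂ − 1/d_o2 = 1/(-25.0) − 1/(63.85) = -0.05566, so d_i2 = -18.0 cm.
The final image is virtual, 18.0 cm to the left of lens 2 (overall magnification ≈ 0.037).

18.0 cm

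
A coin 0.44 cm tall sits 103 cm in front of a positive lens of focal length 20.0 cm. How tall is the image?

1/d_i = 1/f − 1/d_o = 1/(20.00) − 1/(103) = 0.04029, so d_i = 24.82 cm.
m = −d_i/d_o = -0.2410.
|h_i| = |m|·h_o = 0.2410 × 0.44 = 0.106 cm. The image is real, inverted and reduced, on the far side of the lens.

0.106 cm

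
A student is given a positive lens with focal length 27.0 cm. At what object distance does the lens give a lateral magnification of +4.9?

21.5 cm

m = −d_i/d_o ⇒ d_i = −m·d_o.
1/f = 1/d_o + 1/d_i = 1/d_o − 1/(m·d_o) = (1 − 1/m)/d_o, so d_o = f(1 − 1/m) = (27.00)(1 − 1/(+4.9)) = 21.5 cm.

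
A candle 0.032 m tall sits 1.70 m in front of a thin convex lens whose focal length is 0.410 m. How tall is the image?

0.0102 m

1/d_i = 1/f − 1/d_o = 1/(0.4100) − 1/(1.70) = 1.851, so d_i = 0.5403 m.
m = −d_i/d_o = -0.3178.
|h_i| = |m|·h_o = 0.3178 × 0.032 = 0.0102 m. The image is real, inverted and reduced, on the far side of the lens.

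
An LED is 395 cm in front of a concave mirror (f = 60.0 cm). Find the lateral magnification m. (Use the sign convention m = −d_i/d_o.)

1/d_i = 1/f − 1/d_o = 1/(60.00) − 1/(395) = 0.01414, so d_i = 70.75 cm.
m = −d_i/d_o = −(70.75)/(395) = -0.179.
The image is real, inverted and reduced, in front of the mirror.

m = -0.179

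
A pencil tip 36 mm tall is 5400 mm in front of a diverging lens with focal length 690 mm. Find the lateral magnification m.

m = +0.113

For a diverging lens, f = -690 mm.
1/d_i = 1/f − 1/d_o = 1/(-690.0) − 1/(5400) = -0.001634, so d_i = -611.8 mm.
m = −d_i/d_o = −(-611.8)/(5400) = +0.113.
The image is virtual, upright and reduced, on the same side as the object.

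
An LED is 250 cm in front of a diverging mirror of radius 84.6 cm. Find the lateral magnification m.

f = R/2 = 84.6/2 = 42.30 cm; for a diverging mirror, f = -42.30 cm.
1/d_i = 1/f − 1/d_o = 1/(-42.30) − 1/(250) = -0.02764, so d_i = -36.18 cm.
m = −d_i/d_o = −(-36.18)/(250) = +0.145.
The image is virtual, upright and reduced, behind the mirror.

m = +0.145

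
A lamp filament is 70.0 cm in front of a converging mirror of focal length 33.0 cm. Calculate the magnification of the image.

m = -0.892

1/d_i = 1/f − 1/d_o = 1/(33.00) − 1/(70.0) = 0.01602, so d_i = 62.43 cm.
m = −d_i/d_o = −(62.43)/(70.0) = -0.892.
The image is real, inverted and reduced, in front of the mirror.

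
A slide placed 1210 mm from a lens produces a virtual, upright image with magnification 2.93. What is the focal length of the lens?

f = 1840 mm (converging)

m = −d_i/d_o ⇒ d_i = −m·d_o = −(+2.93)·(1210) = -3545 mm.
1/f = 1/d_o + 1/d_i = 1/(1210) + 1/(-3545) = 0.0005444, so f = 1840 mm.
Since f is positive, the lens is converging.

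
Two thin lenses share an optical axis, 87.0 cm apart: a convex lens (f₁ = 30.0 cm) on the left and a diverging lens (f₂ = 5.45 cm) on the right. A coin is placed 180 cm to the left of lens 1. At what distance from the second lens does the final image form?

Lens 1: 1/d_i1 = 1/f₁ − 1/d_o1 = 1/(30.0) − 1/(180) = 0.02778, so d_i1 = 36.00 cm.
The intermediate image is 36.00 cm to the right of lens 1, which is 87.0 − (36.00) = 51.00 cm to the left of lens 2, so d_o2 = +51.00 cm.
Lens 2 is diverging, so f₂ = −5.45 cm.
Lens 2: 1/d_i2 = 1/f₂ − 1/d_o2 = 1/(-5.45) − 1/(51.00) = -0.2031, so d_i2 = -4.92 cm.
The final image is virtual, 4.92 cm to the left of lens 2 (overall magnification ≈ -0.019).

4.92 cm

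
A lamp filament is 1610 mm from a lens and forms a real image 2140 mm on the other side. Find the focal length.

f = 919 mm (converging)

Real image ⇒ d_i = +2140 mm.
1/f = 1/d_o + 1/d_i = 1/(1610) + 1/(2140) = 0.001088, so f = 919 mm.
Since f is positive, the lens is converging.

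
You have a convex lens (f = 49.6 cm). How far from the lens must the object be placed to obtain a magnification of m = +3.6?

m = −d_i/d_o ⇒ d_i = −m·d_o.
1/f = 1/d_o + 1/d_i = 1/d_o − 1/(m·d_o) = (1 − 1/m)/d_o, so d_o = f(1 − 1/m) = (49.60)(1 − 1/(+3.6)) = 35.8 cm.

35.8 cm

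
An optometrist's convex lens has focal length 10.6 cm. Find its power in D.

f = 10.6 cm = 0.106 m.
P = 1/f = 1/(0.106 m) = +9.43 D.

P = +9.43 D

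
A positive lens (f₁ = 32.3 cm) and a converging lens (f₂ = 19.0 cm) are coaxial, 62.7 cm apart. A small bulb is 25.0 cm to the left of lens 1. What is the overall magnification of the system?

Lens 1: 1/d_i1 = 1/(32.3) − 1/(25.0) = -0.009040, so d_i1 = -110.6 cm; m₁ = −d_i1/d_o1 = +4.424.
d_o2 = 62.7 − (-110.6) = 173.3 cm.
Lens 2: 1/d_i2 = 1/(19.0) − 1/(173.3) = 0.04686, so d_i2 = 21.34 cm; m₂ = −d_i2/d_o2 = -0.1231.
m = m₁·m₂ = (+4.424)(-0.1231) = -0.545.

m = -0.545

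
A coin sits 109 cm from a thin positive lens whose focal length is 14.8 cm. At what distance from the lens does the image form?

Thin-lens equation: 1/s_i = 1/f − 1/s_o = 1/(14.80) − 1/(109) = 0.06757 − 0.009174 = 0.05839, so s_i = 17.1 cm.
The image is real, inverted and reduced, on the far side of the lens.

17.1 cm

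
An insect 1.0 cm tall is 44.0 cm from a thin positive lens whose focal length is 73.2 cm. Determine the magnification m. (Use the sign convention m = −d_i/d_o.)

1/d_i = 1/f − 1/d_o = 1/(73.20) − 1/(44.0) = -0.009066, so d_i = -110.3 cm.
m = −d_i/d_o = −(-110.3)/(44.0) = +2.51.
The image is virtual, upright and enlarged, on the same side as the object.

m = +2.51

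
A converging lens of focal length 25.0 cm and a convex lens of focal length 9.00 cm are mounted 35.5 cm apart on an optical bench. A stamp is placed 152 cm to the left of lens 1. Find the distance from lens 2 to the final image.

14.7 cm

Lens 1: 1/d_i1 = 1/f₁ − 1/d_o1 = 1/(25.0) − 1/(152) = 0.03342, so d_i1 = 29.92 cm.
The intermediate image is 29.92 cm to the right of lens 1, which is 35.5 − (29.92) = 5.580 cm to the left of lens 2, so d_o2 = +5.580 cm.
Lens 2: 1/d_i2 = 1/f₂ − 1/d_o2 = 1/(9.00) − 1/(5.580) = -0.06810, so d_i2 = -14.7 cm.
The final image is virtual, 14.7 cm to the left of lens 2 (overall magnification ≈ -0.52).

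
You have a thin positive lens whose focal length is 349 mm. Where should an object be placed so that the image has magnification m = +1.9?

165 mm

m = −d_i/d_o ⇒ d_i = −m·d_o.
1/f = 1/d_o + 1/d_i = 1/d_o − 1/(m·d_o) = (1 − 1/m)/d_o, so d_o = f(1 − 1/m) = (349.0)(1 − 1/(+1.9)) = 165 mm.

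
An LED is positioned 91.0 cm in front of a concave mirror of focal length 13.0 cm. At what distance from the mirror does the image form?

15.2 cm

Mirror equation: 1/q = 1/f − 1/p = 1/(13.00) − 1/(91.0) = 0.07692 − 0.01099 = 0.06593, so q = 15.2 cm.
The image is real, inverted and reduced, in front of the mirror.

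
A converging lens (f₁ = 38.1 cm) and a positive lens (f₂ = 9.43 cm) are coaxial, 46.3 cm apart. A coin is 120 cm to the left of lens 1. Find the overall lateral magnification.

m = -0.231

Lens 1: 1/d_i1 = 1/(38.1) − 1/(120) = 0.01791, so d_i1 = 55.82 cm; m₁ = −d_i1/d_o1 = -0.4652.
d_o2 = 46.3 − (55.82) = -9.520 cm (virtual object).
Lens 2: 1/d_i2 = 1/(9.43) − 1/(-9.520) = 0.2111, so d_i2 = 4.737 cm; m₂ = −d_i2/d_o2 = +0.4976.
m = m₁·m₂ = (-0.4652)(+0.4976) = -0.231.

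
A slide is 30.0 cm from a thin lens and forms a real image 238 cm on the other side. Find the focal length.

f = 26.6 cm (converging)

Real image ⇒ d_i = +238 cm.
1/f = 1/d_o + 1/d_i = 1/(30.0) + 1/(238) = 0.03754, so f = 26.6 cm.
Since f is positive, the thin lens is converging.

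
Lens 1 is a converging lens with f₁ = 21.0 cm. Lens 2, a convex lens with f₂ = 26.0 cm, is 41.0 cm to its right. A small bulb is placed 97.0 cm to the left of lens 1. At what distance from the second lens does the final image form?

31.3 cm

Lens 1: 1/d_i1 = 1/f₁ − 1/d_o1 = 1/(21.0) − 1/(97.0) = 0.03731, so d_i1 = 26.80 cm.
The intermediate image is 26.80 cm to the right of lens 1, which is 41.0 − (26.80) = 14.20 cm to the left of lens 2, so d_o2 = +14.20 cm.
Lens 2: 1/d_i2 = 1/f₂ − 1/d_o2 = 1/(26.0) − 1/(14.20) = -0.03196, so d_i2 = -31.3 cm.
The final image is virtual, 31.3 cm to the left of lens 2 (overall magnification ≈ -0.61).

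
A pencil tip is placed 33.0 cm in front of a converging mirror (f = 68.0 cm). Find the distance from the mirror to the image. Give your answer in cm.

64.1 cm

Mirror equation: 1/s_i = 1/f − 1/s_o = 1/(68.00) − 1/(33.0) = 0.01471 − 0.03030 = -0.01560, so s_i = -64.1 cm.
The image is virtual, upright and enlarged, behind the mirror.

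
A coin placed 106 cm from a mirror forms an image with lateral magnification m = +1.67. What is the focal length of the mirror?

m = −d_i/d_o ⇒ d_i = −m·d_o = −(+1.67)·(106) = -177.0 cm.
1/f = 1/d_o + 1/d_i = 1/(106) + 1/(-177.0) = 0.003784, so f = 264 cm.
Since f is positive, the mirror is concave.

f = 264 cm (concave)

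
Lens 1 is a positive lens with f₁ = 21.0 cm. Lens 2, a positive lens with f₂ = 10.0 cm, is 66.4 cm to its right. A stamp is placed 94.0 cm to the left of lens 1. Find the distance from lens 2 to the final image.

Lens 1: 1/d_i1 = 1/f₁ − 1/d_o1 = 1/(21.0) − 1/(94.0) = 0.03698, so d_i1 = 27.04 cm.
The intermediate image is 27.04 cm to the right of lens 1, which is 66.4 − (27.04) = 39.36 cm to the left of lens 2, so d_o2 = +39.36 cm.
Lens 2: 1/d_i2 = 1/f₂ − 1/d_o2 = 1/(10.0) − 1/(39.36) = 0.07459, so d_i2 = 13.4 cm.
The final image is real, 13.4 cm to the right of lens 2 (overall magnification ≈ 0.098).

13.4 cm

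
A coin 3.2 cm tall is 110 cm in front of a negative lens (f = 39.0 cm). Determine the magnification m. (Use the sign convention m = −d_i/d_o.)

For a negative lens, f = -39.0 cm.
1/d_i = 1/f − 1/d_o = 1/(-39.00) − 1/(110) = -0.03473, so d_i = -28.79 cm.
m = −d_i/d_o = −(-28.79)/(110) = +0.262.
The image is virtual, upright and reduced, on the same side as the object.

m = +0.262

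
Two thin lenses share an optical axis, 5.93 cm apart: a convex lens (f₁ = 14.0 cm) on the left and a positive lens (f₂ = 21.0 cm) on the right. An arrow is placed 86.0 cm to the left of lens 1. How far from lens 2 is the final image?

Lens 1: 1/d_i1 = 1/f₁ − 1/d_o1 = 1/(14.0) − 1/(86.0) = 0.05980, so d_i1 = 16.72 cm.
The intermediate image is 16.72 cm to the right of lens 1, which lies 10.79 cm to the right of lens 2 — a virtual object — so d_o2 = −10.79 cm.
Lens 2: 1/d_i2 = 1/f₂ − 1/d_o2 = 1/(21.0) − 1/(-10.79) = 0.1403, so d_i2 = 7.13 cm.
The final image is real, 7.13 cm to the right of lens 2 (overall magnification ≈ -0.13).

7.13 cm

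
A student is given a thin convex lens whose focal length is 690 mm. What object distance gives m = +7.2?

594 mm

m = −d_i/d_o ⇒ d_i = −m·d_o.
1/f = 1/d_o + 1/d_i = 1/d_o − 1/(m·d_o) = (1 − 1/m)/d_o, so d_o = f(1 − 1/m) = (690.0)(1 − 1/(+7.2)) = 594 mm.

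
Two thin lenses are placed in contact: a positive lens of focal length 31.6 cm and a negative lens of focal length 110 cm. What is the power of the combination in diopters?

P₁ = 1/f₁ = 1/(0.316 m) = +3.165 D; P₂ = 1/f₂ = 1/(-1.10 m) = -0.9091 D.
For thin lenses in contact, P = P₁ + P₂ = (+3.165) + (-0.9091) = +2.26 D.

P = +2.26 D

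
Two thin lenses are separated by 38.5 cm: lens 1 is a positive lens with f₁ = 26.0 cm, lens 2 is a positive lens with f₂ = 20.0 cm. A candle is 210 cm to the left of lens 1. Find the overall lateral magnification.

m = -0.253

Lens 1: 1/d_i1 = 1/(26.0) − 1/(210) = 0.03370, so d_i1 = 29.67 cm; m₁ = −d_i1/d_o1 = -0.1413.
d_o2 = 38.5 − (29.67) = 8.830 cm.
Lens 2: 1/d_i2 = 1/(20.0) − 1/(8.830) = -0.06325, so d_i2 = -15.81 cm; m₂ = −d_i2/d_o2 = +1.791.
m = m₁·m₂ = (-0.1413)(+1.791) = -0.253.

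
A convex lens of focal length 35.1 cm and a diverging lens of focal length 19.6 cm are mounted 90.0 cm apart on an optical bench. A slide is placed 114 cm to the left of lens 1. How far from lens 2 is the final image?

13.1 cm

Lens 1: 1/d_i1 = 1/f₁ − 1/d_o1 = 1/(35.1) − 1/(114) = 0.01972, so d_i1 = 50.71 cm.
The intermediate image is 50.71 cm to the right of lens 1, which is 90.0 − (50.71) = 39.29 cm to the left of lens 2, so d_o2 = +39.29 cm.
Lens 2 is diverging, so f₂ = −19.6 cm.
Lens 2: 1/d_i2 = 1/f₂ − 1/d_o2 = 1/(-19.6) − 1/(39.29) = -0.07647, so d_i2 = -13.1 cm.
The final image is virtual, 13.1 cm to the left of lens 2 (overall magnification ≈ -0.15).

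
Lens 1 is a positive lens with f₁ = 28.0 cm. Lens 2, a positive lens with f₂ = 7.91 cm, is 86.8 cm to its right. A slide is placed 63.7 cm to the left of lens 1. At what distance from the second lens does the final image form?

Lens 1: 1/d_i1 = 1/f₁ − 1/d_o1 = 1/(28.0) − 1/(63.7) = 0.02002, so d_i1 = 49.96 cm.
The intermediate image is 49.96 cm to the right of lens 1, which is 86.8 − (49.96) = 36.84 cm to the left of lens 2, so d_o2 = +36.84 cm.
Lens 2: 1/d_i2 = 1/f₂ − 1/d_o2 = 1/(7.91) − 1/(36.84) = 0.09928, so d_i2 = 10.1 cm.
The final image is real, 10.1 cm to the right of lens 2 (overall magnification ≈ 0.21).

10.1 cm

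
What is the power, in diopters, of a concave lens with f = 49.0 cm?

For a concave lens, f = −49.0 cm.
f = -49.0 cm = -0.490 m.
P = 1/f = 1/(-0.490 m) = -2.04 D.

P = -2.04 D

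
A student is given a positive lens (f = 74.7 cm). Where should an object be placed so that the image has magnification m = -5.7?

87.8 cm

m = −d_i/d_o ⇒ d_i = −m·d_o.
1/f = 1/d_o + 1/d_i = 1/d_o − 1/(m·d_o) = (1 − 1/m)/d_o, so d_o = f(1 − 1/m) = (74.70)(1 − 1/(-5.7)) = 87.8 cm.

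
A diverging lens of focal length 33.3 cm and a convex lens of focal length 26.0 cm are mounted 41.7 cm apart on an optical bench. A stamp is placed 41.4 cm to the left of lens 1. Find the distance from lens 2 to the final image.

Lens 1 is diverging, so f₁ = −33.3 cm.
Lens 1: 1/d_i1 = 1/f₁ − 1/d_o1 = 1/(-33.3) − 1/(41.4) = -0.05418, so d_i1 = -18.46 cm.
The intermediate image is 18.46 cm to the left of lens 1 (virtual), which is 41.7 − (-18.46) = 60.16 cm to the left of lens 2, so d_o2 = +60.16 cm.
Lens 2: 1/d_i2 = 1/f₂ − 1/d_o2 = 1/(26.0) − 1/(60.16) = 0.02184, so d_i2 = 45.8 cm.
The final image is real, 45.8 cm to the right of lens 2 (overall magnification ≈ -0.34).

45.8 cm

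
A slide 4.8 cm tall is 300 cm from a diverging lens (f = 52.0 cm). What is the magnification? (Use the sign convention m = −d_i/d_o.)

For a diverging lens, f = -52.0 cm.
1/d_i = 1/f − 1/d_o = 1/(-52.00) − 1/(300) = -0.02256, so d_i = -44.32 cm.
m = −d_i/d_o = −(-44.32)/(300) = +0.148.
The image is virtual, upright and reduced, on the same side as the object.

m = +0.148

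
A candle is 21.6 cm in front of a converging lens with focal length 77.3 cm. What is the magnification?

1/d_i = 1/f − 1/d_o = 1/(77.30) − 1/(21.6) = -0.03336, so d_i = -29.98 cm.
m = −d_i/d_o = −(-29.98)/(21.6) = +1.39.
The image is virtual, upright and enlarged, on the same side as the object.

m = +1.39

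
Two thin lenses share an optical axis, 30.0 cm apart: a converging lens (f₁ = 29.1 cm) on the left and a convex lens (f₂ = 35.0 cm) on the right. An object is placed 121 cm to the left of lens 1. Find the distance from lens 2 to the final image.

6.72 cm

Lens 1: 1/d_i1 = 1/f₁ − 1/d_o1 = 1/(29.1) − 1/(121) = 0.02610, so d_i1 = 38.31 cm.
The intermediate image is 38.31 cm to the right of lens 1, which lies 8.310 cm to the right of lens 2 — a virtual object — so d_o2 = −8.310 cm.
Lens 2: 1/d_i2 = 1/f₂ − 1/d_o2 = 1/(35.0) − 1/(-8.310) = 0.1489, so d_i2 = 6.72 cm.
The final image is real, 6.72 cm to the right of lens 2 (overall magnification ≈ -0.26).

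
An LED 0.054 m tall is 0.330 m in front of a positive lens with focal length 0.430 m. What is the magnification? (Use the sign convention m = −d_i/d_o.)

1/d_i = 1/f − 1/d_o = 1/(0.4300) − 1/(0.330) = -0.7047, so d_i = -1.419 m.
m = −d_i/d_o = −(-1.419)/(0.330) = +4.30.
The image is virtual, upright and enlarged, on the same side as the object.

m = +4.30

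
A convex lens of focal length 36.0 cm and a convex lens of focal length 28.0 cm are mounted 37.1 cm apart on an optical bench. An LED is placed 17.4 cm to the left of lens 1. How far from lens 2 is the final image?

Lens 1: 1/d_i1 = 1/f₁ − 1/d_o1 = 1/(36.0) − 1/(17.4) = -0.02969, so d_i1 = -33.68 cm.
The intermediate image is 33.68 cm to the left of lens 1 (virtual), which is 37.1 − (-33.68) = 70.78 cm to the left of lens 2, so d_o2 = +70.78 cm.
Lens 2: 1/d_i2 = 1/f₂ − 1/d_o2 = 1/(28.0) − 1/(70.78) = 0.02159, so d_i2 = 46.3 cm.
The final image is real, 46.3 cm to the right of lens 2 (overall magnification ≈ -1.3).

46.3 cm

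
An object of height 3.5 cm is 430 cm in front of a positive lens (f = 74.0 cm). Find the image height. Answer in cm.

1/d_i = 1/f − 1/d_o = 1/(74.00) − 1/(430) = 0.01119, so d_i = 89.38 cm.
m = −d_i/d_o = -0.2079.
|h_i| = |m|·h_o = 0.2079 × 3.5 = 0.728 cm. The image is real, inverted and reduced, on the far side of the lens.

0.728 cm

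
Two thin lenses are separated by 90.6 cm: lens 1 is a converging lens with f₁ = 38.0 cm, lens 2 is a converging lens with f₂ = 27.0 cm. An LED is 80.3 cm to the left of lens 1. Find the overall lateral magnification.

m = -2.84

Lens 1: 1/d_i1 = 1/(38.0) − 1/(80.3) = 0.01386, so d_i1 = 72.14 cm; m₁ = −d_i1/d_o1 = -0.8984.
d_o2 = 90.6 − (72.14) = 18.46 cm.
Lens 2: 1/d_i2 = 1/(27.0) − 1/(18.46) = -0.01713, so d_i2 = -58.36 cm; m₂ = −d_i2/d_o2 = +3.162.
m = m₁·m₂ = (-0.8984)(+3.162) = -2.84.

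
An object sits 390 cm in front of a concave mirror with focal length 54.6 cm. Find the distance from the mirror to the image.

63.5 cm

Mirror equation: 1/s_i = 1/f − 1/s_o = 1/(54.60) − 1/(390) = 0.01832 − 0.002564 = 0.01575, so s_i = 63.5 cm.
The image is real, inverted and reduced, in front of the mirror.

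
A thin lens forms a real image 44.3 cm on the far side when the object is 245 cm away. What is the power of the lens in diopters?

P = +2.67 D

d_i = +44.3 cm.
1/f = 1/d_o + 1/d_i = 1/(245) + 1/(44.3) = 0.02665 cm⁻¹.
f = 37.52 cm = 0.3752 m, so P = 1/f = +2.67 D.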